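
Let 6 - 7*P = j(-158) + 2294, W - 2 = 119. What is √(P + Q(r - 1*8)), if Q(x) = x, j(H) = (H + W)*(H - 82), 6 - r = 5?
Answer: I*√78519/7 ≈ 40.03*I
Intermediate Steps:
W = 121 (W = 2 + 119 = 121)
r = 1 (r = 6 - 1*5 = 6 - 5 = 1)
j(H) = (-82 + H)*(121 + H) (j(H) = (H + 121)*(H - 82) = (121 + H)*(-82 + H) = (-82 + H)*(121 + H))
P = -11168/7 (P = 6/7 - ((-9922 + (-158)² + 39*(-158)) + 2294)/7 = 6/7 - ((-9922 + 24964 - 6162) + 2294)/7 = 6/7 - (8880 + 2294)/7 = 6/7 - ⅐*11174 = 6/7 - 11174/7 = -11168/7 ≈ -1595.4)
√(P + Q(r - 1*8)) = √(-11168/7 + (1 - 1*8)) = √(-11168/7 + (1 - 8)) = √(-11168/7 - 7) = √(-11217/7) = I*√78519/7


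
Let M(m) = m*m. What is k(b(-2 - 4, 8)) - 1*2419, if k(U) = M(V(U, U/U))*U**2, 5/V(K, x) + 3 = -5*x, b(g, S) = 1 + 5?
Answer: -38479/16 ≈ -2404.9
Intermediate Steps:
b(g, S) = 6
V(K, x) = 5/(-3 - 5*x)
M(m) = m**2
k(U) = 25*U**2/64 (k(U) = (-5/(3 + 5*(U/U)))**2*U**2 = (-5/(3 + 5*1))**2*U**2 = (-5/(3 + 5))**2*U**2 = (-5/8)**2*U**2 = 25*U**2/64)
k(b(-2 - 4, 8)) - 1*2419 = (25/64)*6**2 - 1*2419 = (25/64)*36 - 2419 = 225/16 - 2419 = -38479/16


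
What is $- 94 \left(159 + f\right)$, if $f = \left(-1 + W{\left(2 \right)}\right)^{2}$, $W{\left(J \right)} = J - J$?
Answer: $-15040$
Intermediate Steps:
$W{\left(J \right)} = 0$
$f = 1$ ($f = \left(-1 + 0\right)^{2} = \left(-1\right)^{2} = 1$)
$- 94 \left(159 + f\right) = - 94 \left(159 + 1\right) = \left(-94\right) 160 = -15040$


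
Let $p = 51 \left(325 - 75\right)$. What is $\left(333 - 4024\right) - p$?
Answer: $-16441$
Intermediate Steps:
$p = 12750$ ($p = 51 \cdot 250 = 12750$)
$\left(333 - 4024\right) - p = \left(333 - 4024\right) - 12750 = -3691 - 12750 = -16441$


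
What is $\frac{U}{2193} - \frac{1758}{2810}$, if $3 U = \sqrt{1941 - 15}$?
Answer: $- \frac{879}{1405} + \frac{\sqrt{214}}{2193} \approx -0.61895$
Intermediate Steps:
$U = \sqrt{214}$ ($U = \frac{\sqrt{1941 - 15}}{3} = \frac{\sqrt{1926}}{3} = \frac{3 \sqrt{214}}{3} = \sqrt{214} \approx 14.629$)
$\frac{U}{2193} - \frac{1758}{2810} = \frac{\sqrt{214}}{2193} - \frac{1758}{2810} = \sqrt{214} \cdot \frac{1}{2193} - \frac{879}{1405} = \frac{\sqrt{214}}{2193} - \frac{879}{1405} = - \frac{879}{1405} + \frac{\sqrt{214}}{2193}$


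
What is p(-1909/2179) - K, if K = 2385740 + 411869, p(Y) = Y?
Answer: -6095991920/2179 ≈ -2.7976e+6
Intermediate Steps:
K = 2797609
p(-1909/2179) - K = -1909/2179 - 1*2797609 = -1909*1/2179 - 2797609 = -1909/2179 - 2797609 = -6095991920/2179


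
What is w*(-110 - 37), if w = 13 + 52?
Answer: -9555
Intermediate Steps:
w = 65
w*(-110 - 37) = 65*(-110 - 37) = 65*(-147) = -9555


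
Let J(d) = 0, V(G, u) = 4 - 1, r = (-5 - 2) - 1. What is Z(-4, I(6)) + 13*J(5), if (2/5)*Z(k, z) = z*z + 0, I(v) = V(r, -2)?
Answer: 45/2 ≈ 22.500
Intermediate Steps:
r = -8 (r = -7 - 1 = -8)
V(G, u) = 3
I(v) = 3
Z(k, z) = 5*z**2/2 (Z(k, z) = 5*(z*z + 0)/2 = 5*(z**2 + 0)/2 = 5*z**2/2)
Z(-4, I(6)) + 13*J(5) = (5/2)*3**2 + 13*0 = (5/2)*9 + 0 = 45/2 + 0 = 45/2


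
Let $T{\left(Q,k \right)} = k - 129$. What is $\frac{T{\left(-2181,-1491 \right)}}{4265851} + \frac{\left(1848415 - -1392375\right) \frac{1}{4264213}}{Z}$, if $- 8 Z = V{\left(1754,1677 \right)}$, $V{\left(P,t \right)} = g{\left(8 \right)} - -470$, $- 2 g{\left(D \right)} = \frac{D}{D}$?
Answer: $- \frac{227682271727980}{17080876955556957} \approx -0.01333$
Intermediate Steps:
$g{\left(D \right)} = - \frac{1}{2}$ ($g{\left(D \right)} = - \frac{D \frac{1}{D}}{2} = \left(- \frac{1}{2}\right) 1 = - \frac{1}{2}$)
$V{\left(P,t \right)} = \frac{939}{2}$ ($V{\left(P,t \right)} = - \frac{1}{2} - -470 = - \frac{1}{2} + 470 = \frac{939}{2}$)
$Z = - \frac{939}{16}$ ($Z = \left(- \frac{1}{8}\right) \frac{939}{2} = - \frac{939}{16} \approx -58.688$)
$T{\left(Q,k \right)} = -129 + k$ ($T{\left(Q,k \right)} = k - 129 = -129 + k$)
$\frac{T{\left(-2181,-1491 \right)}}{4265851} + \frac{\left(1848415 - -1392375\right) \frac{1}{4264213}}{Z} = \frac{-129 - 1491}{4265851} + \frac{\left(1848415 - -1392375\right) \frac{1}{4264213}}{- \frac{939}{16}} = \left(-1620\right) \frac{1}{4265851} + \left(1848415 + 1392375\right) \frac{1}{4264213} \left(- \frac{16}{939}\right) = - \frac{1620}{4265851} + 3240790 \cdot \frac{1}{4264213} \left(- \frac{16}{939}\right) = - \frac{1620}{4265851} + \frac{3240790}{4264213} \left(- \frac{16}{939}\right) = - \frac{1620}{4265851} - \frac{51852640}{4004096007} = - \frac{227682271727980}{17080876955556957}$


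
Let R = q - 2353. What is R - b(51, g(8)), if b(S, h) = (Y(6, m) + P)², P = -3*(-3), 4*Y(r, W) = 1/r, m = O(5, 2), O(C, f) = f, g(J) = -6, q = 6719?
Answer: 2467727/576 ≈ 4284.3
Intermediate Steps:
m = 2
Y(r, W) = 1/(4*r)
R = 4366 (R = 6719 - 2353 = 4366)
P = 9
b(S, h) = 47089/576 (b(S, h) = ((¼)/6 + 9)² = ((¼)*(⅙) + 9)² = (1/24 + 9)² = (217/24)² = 47089/576)
R - b(51, g(8)) = 4366 - 1*47089/576 = 4366 - 47089/576 = 2467727/576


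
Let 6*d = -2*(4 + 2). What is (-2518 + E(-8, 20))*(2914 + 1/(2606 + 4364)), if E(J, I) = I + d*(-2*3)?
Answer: -25246052183/3485 ≈ -7.2442e+6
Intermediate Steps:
d = -2 (d = (-2*(4 + 2))/6 = (-2*6)/6 = (⅙)*(-12) = -2)
E(J, I) = 12 + I (E(J, I) = I - (-4)*3 = I - 2*(-6) = I + 12 = 12 + I)
(-2518 + E(-8, 20))*(2914 + 1/(2606 + 4364)) = (-2518 + (12 + 20))*(2914 + 1/(2606 + 4364)) = (-2518 + 32)*(2914 + 1/6970) = -2486*(2914 + 1/6970) = -2486*20310581/6970 = -25246052183/3485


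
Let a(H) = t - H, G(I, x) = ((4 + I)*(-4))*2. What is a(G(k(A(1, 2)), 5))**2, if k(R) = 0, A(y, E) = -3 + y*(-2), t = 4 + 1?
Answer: 1369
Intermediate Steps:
t = 5
A(y, E) = -3 - 2*y
G(I, x) = -32 - 8*I (G(I, x) = (-16 - 4*I)*2 = -32 - 8*I)
a(H) = 5 - H
a(G(k(A(1, 2)), 5))**2 = (5 - (-32 - 8*0))**2 = (5 - (-32 + 0))**2 = (5 - 1*(-32))**2 = (5 + 32)**2 = 37**2 = 1369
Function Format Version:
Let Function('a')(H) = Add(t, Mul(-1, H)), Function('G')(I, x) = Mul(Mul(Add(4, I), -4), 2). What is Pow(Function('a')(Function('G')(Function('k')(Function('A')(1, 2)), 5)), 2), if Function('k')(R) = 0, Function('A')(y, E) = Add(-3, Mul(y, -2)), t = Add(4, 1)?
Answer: 1369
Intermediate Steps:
t = 5
Function('A')(y, E) = Add(-3, Mul(-2, y))
Function('G')(I, x) = Add(-32, Mul(-8, I)) (Function('G')(I, x) = Mul(Add(-16, Mul(-4, I)), 2) = Add(-32, Mul(-8, I)))
Function('a')(H) = Add(5, Mul(-1, H))
Pow(Function('a')(Function('G')(Function('k')(Function('A')(1, 2)), 5)), 2) = Pow(Add(5, Mul(-1, Add(-32, Mul(-8, 0)))), 2) = Pow(Add(5, Mul(-1, Add(-32, 0))), 2) = Pow(Add(5, Mul(-1, -32)), 2) = Pow(Add(5, 32), 2) = Pow(37, 2) = 1369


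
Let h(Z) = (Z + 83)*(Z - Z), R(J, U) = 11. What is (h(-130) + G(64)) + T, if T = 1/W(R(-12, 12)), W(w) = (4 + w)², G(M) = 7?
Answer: 1576/225 ≈ 7.0044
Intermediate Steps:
h(Z) = 0 (h(Z) = (83 + Z)*0 = 0)
T = 1/225 (T = 1/((4 + 11)²) = 1/(15²) = 1/225 ≈ 0.0044444)
(h(-130) + G(64)) + T = (0 + 7) + 1/225 = 7 + 1/225 = 1576/225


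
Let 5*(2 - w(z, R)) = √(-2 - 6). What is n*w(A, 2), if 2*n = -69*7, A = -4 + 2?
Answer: -483 + 483*I*√2/5 ≈ -483.0 + 136.61*I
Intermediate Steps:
A = -2
w(z, R) = 2 - 2*I*√2/5 (w(z, R) = 2 - √(-2 - 6)/5 = 2 - 2*I*√2/5)
n = -483/2 (n = (-69*7)/2 = (½)*(-483) = -483/2 ≈ -241.50)
n*w(A, 2) = -483*(2 - 2*I*√2/5)/2 = -483 + 483*I*√2/5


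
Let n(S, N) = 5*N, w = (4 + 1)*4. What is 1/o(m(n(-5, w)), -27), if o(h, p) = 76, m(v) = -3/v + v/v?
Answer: 1/76 ≈ 0.013158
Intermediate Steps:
w = 20 (w = 5*4 = 20)
m(v) = 1 - 3/v (m(v) = -3/v + 1 = 1 - 3/v)
1/o(m(n(-5, w)), -27) = 1/76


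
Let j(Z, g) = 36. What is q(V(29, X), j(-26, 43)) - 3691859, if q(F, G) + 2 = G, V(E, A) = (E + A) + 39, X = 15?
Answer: -3691825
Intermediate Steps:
V(E, A) = 39 + A + E (V(E, A) = (A + E) + 39 = 39 + A + E)
q(F, G) = -2 + G
q(V(29, X), j(-26, 43)) - 3691859 = (-2 + 36) - 3691859 = 34 - 3691859 = -3691825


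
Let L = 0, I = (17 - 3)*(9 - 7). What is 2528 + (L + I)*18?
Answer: 3032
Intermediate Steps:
I = 28 (I = 14*2 = 28)
2528 + (L + I)*18 = 2528 + (0 + 28)*18 = 2528 + 28*18 = 2528 + 504 = 3032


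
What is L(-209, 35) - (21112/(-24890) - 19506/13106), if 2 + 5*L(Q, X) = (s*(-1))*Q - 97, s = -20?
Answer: -13920344958/16310417 ≈ -853.46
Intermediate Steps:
L(Q, X) = -99/5 + 4*Q (L(Q, X) = -2/5 + ((-20*(-1))*Q - 97)/5 = -2/5 + (20*Q - 97)/5 = -2/5 + (-97 + 20*Q)/5 = -2/5 + (-97/5 + 4*Q) = -99/5 + 4*Q)
L(-209, 35) - (21112/(-24890) - 19506/13106) = (-99/5 + 4*(-209)) - (21112/(-24890) - 19506/13106) = (-99/5 - 836) - (21112*(-1/24890) - 19506*1/13106) = -4279/5 - (-10556/12445 - 9753/6553) = -4279/5 - 1*(-190549553/81552085) = -4279/5 + 190549553/81552085 = -13920344958/16310417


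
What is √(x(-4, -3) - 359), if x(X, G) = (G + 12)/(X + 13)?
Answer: I*√358 ≈ 18.921*I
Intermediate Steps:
x(X, G) = (12 + G)/(13 + X)
√(x(-4, -3) - 359) = √((12 - 3)/(13 - 4) - 359) = √(9/9 - 359) = √((⅑)*9 - 359) = √(1 - 359) = √(-358) = I*√358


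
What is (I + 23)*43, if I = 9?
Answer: 1376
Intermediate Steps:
(I + 23)*43 = (9 + 23)*43 = 32*43 = 1376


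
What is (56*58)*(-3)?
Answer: -9744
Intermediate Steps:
(56*58)*(-3) = 3248*(-3) = -9744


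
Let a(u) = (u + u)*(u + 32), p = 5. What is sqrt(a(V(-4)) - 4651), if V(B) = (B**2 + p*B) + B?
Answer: I*sqrt(5035) ≈ 70.958*I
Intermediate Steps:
V(B) = B**2 + 6*B (V(B) = (B**2 + 5*B) + B = B**2 + 6*B)
a(u) = 2*u*(32 + u) (a(u) = (2*u)*(32 + u) = 2*u*(32 + u))
sqrt(a(V(-4)) - 4651) = sqrt(2*(-4*(6 - 4))*(32 - 4*(6 - 4)) - 4651) = sqrt(2*(-4*2)*(32 - 4*2) - 4651) = sqrt(2*(-8)*(32 - 8) - 4651) = sqrt(2*(-8)*24 - 4651) = sqrt(-384 - 4651) = sqrt(-5035) = I*sqrt(5035)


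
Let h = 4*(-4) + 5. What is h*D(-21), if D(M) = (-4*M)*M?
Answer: 19404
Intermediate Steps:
h = -11 (h = -16 + 5 = -11)
D(M) = -4*M**2
h*D(-21) = -(-44)*(-21)**2 = -(-44)*441 = -11*(-1764) = 19404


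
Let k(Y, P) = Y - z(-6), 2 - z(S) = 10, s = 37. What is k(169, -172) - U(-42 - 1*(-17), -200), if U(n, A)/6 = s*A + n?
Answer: 44727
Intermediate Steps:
z(S) = -8 (z(S) = 2 - 1*10 = 2 - 10 = -8)
k(Y, P) = 8 + Y (k(Y, P) = Y - 1*(-8) = Y + 8 = 8 + Y)
U(n, A) = 6*n + 222*A (U(n, A) = 6*(37*A + n) = 6*(n + 37*A) = 6*n + 222*A)
k(169, -172) - U(-42 - 1*(-17), -200) = (8 + 169) - (6*(-42 - 1*(-17)) + 222*(-200)) = 177 - (6*(-42 + 17) - 44400) = 177 - (6*(-25) - 44400) = 177 - (-150 - 44400) = 177 - 1*(-44550) = 177 + 44550 = 44727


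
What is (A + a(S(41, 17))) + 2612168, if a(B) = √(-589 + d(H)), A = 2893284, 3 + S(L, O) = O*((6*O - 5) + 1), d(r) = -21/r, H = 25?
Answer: 5505452 + I*√14746/5 ≈ 5.5055e+6 + 24.287*I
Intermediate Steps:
S(L, O) = -3 + O*(-4 + 6*O) (S(L, O) = -3 + O*((6*O - 5) + 1) = -3 + O*((-5 + 6*O) + 1) = -3 + O*(-4 + 6*O))
a(B) = I*√14746/5 (a(B) = √(-589 - 21/25) = √(-14746/25) = I*√14746/5)
(A + a(S(41, 17))) + 2612168 = (2893284 + I*√14746/5) + 2612168 = 5505452 + I*√14746/5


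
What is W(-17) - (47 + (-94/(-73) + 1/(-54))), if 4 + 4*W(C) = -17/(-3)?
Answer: -377269/7884 ≈ -47.852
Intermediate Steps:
W(C) = 5/12 (W(C) = -1 + (-17/(-3))/4 = -1 + (-17*(-⅓))/4 = -1 + (¼)*(17/3) = -1 + 17/12 = 5/12)
W(-17) - (47 + (-94/(-73) + 1/(-54))) = 5/12 - (47 + (-94/(-73) + 1/(-54))) = 5/12 - (47 + (-94*(-1/73) + 1*(-1/54))) = 5/12 - (47 + (94/73 - 1/54)) = 5/12 - (47 + 5003/3942) = 5/12 - 1*190277/3942 = 5/12 - 190277/3942 = -377269/7884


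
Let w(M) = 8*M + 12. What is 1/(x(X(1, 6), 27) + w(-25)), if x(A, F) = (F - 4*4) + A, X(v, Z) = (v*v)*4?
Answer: -1/173 ≈ -0.0057803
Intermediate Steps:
X(v, Z) = 4*v² (X(v, Z) = v²*4 = 4*v²)
w(M) = 12 + 8*M
x(A, F) = -16 + A + F (x(A, F) = (F - 16) + A = (-16 + F) + A = -16 + A + F)
1/(x(X(1, 6), 27) + w(-25)) = 1/((-16 + 4*1² + 27) + (12 + 8*(-25))) = 1/((-16 + 4*1 + 27) + (12 - 200)) = 1/((-16 + 4 + 27) - 188) = 1/(15 - 188) = 1/(-173) = -1/173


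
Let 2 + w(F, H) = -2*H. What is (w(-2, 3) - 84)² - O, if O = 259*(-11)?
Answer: 11313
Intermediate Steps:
w(F, H) = -2 - 2*H
O = -2849
(w(-2, 3) - 84)² - O = ((-2 - 2*3) - 84)² - 1*(-2849) = ((-2 - 6) - 84)² + 2849 = (-8 - 84)² + 2849 = (-92)² + 2849 = 8464 + 2849 = 11313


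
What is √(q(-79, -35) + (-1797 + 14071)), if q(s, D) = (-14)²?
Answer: √12470 ≈ 111.67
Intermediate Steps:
q(s, D) = 196
√(q(-79, -35) + (-1797 + 14071)) = √(196 + (-1797 + 14071)) = √(196 + 12274) = √12470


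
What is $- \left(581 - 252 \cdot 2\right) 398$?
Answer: $-30646$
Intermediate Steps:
$- \left(581 - 252 \cdot 2\right) 398 = - \left(581 - 504\right) 398 = - 77 \cdot 398 = \left(-1\right) 30646 = -30646$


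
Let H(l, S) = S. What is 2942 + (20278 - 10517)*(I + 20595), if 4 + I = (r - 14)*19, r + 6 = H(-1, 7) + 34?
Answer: 204886332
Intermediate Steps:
r = 35 (r = -6 + (7 + 34) = -6 + 41 = 35)
I = 395 (I = -4 + (35 - 14)*19 = -4 + 21*19 = -4 + 399 = 395)
2942 + (20278 - 10517)*(I + 20595) = 2942 + (20278 - 10517)*(395 + 20595) = 2942 + 9761*20990 = 2942 + 204883390 = 204886332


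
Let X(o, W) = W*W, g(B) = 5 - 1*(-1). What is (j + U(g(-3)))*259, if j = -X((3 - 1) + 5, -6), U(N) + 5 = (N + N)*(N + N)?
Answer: 26677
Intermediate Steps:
g(B) = 6 (g(B) = 5 + 1 = 6)
X(o, W) = W²
U(N) = -5 + 4*N² (U(N) = -5 + (N + N)*(N + N) = -5 + (2*N)*(2*N) = -5 + 4*N²)
j = -36 (j = -1*(-6)² = -1*36 = -36)
(j + U(g(-3)))*259 = (-36 + (-5 + 4*6²))*259 = (-36 + (-5 + 4*36))*259 = (-36 + (-5 + 144))*259 = (-36 + 139)*259 = 103*259 = 26677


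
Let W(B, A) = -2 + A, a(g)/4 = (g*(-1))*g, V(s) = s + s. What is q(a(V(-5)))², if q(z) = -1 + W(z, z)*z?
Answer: 25856318401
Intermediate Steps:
V(s) = 2*s
a(g) = -4*g² (a(g) = 4*((g*(-1))*g) = 4*((-g)*g) = 4*(-g²) = -4*g²)
q(z) = -1 + z*(-2 + z) (q(z) = -1 + (-2 + z)*z = -1 + z*(-2 + z))
q(a(V(-5)))² = (-1 + (-4*(2*(-5))²)*(-2 - 4*(2*(-5))²))² = (-1 + (-4*(-10)²)*(-2 - 4*(-10)²))² = (-1 + (-4*100)*(-2 - 4*100))² = (-1 - 400*(-2 - 400))² = (-1 - 400*(-402))² = (-1 + 160800)² = 160799² = 25856318401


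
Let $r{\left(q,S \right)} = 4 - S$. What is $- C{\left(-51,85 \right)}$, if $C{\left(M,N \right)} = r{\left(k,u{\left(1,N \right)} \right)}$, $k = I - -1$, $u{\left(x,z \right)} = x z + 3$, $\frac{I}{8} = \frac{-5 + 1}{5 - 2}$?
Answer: $84$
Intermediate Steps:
$I = - \frac{32}{3}$ ($I = 8 \frac{-5 + 1}{5 - 2} = 8 \left(- \frac{4}{3}\right) = - \frac{32}{3} \approx -10.667$)
$u{\left(x,z \right)} = 3 + x z$
$k = - \frac{29}{3}$ ($k = - \frac{32}{3} - -1 = - \frac{32}{3} + 1 = - \frac{29}{3} \approx -9.6667$)
$C{\left(M,N \right)} = 1 - N$ ($C{\left(M,N \right)} = 4 - \left(3 + 1 N\right) = 4 - \left(3 + N\right) = 1 - N$)
$- C{\left(-51,85 \right)} = - (1 - 85) = \left(-1\right) \left(-84\right) = 84$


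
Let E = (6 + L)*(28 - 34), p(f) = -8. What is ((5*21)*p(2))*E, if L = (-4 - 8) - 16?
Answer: -110880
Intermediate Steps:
L = -28 (L = -12 - 16 = -28)
E = 132 (E = (6 - 28)*(28 - 34) = -22*(-6) = 132)
((5*21)*p(2))*E = ((5*21)*(-8))*132 = (105*(-8))*132 = -840*132 = -110880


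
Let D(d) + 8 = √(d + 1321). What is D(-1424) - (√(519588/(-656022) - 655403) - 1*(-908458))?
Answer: -908466 + I*√103 - I*√7835076781626833/109337 ≈ -9.0847e+5 - 799.42*I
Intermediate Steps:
D(d) = -8 + √(1321 + d) (D(d) = -8 + √(d + 1321) = -8 + √(1321 + d))
D(-1424) - (√(519588/(-656022) - 655403) - 1*(-908458)) = (-8 + √(1321 - 1424)) - (√(519588/(-656022) - 655403) - 1*(-908458)) = (-8 + √(-103)) - (√(519588*(-1/656022) - 655403) + 908458) = (-8 + I*√103) - (√(-86598/109337 - 655403) + 908458) = (-8 + I*√103) - (√(-71659884409/109337) + 908458) = (-8 + I*√103) - (I*√7835076781626833/109337 + 908458) = (-8 + I*√103) - (908458 + I*√7835076781626833/109337) = (-8 + I*√103) + (-908458 - I*√7835076781626833/109337) = -908466 + I*√103 - I*√7835076781626833/109337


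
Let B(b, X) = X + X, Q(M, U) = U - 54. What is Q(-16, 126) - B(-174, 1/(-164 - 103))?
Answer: 19226/267 ≈ 72.007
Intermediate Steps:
Q(M, U) = -54 + U
B(b, X) = 2*X
Q(-16, 126) - B(-174, 1/(-164 - 103)) = (-54 + 126) - 2/(-164 - 103) = 72 - 2/(-267) = 72 - 2*(-1)/267 = 72 - 1*(-2/267) = 72 + 2/267 = 19226/267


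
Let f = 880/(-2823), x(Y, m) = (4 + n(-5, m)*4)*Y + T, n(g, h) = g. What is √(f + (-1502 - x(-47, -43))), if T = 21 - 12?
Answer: I*√18037075767/2823 ≈ 47.574*I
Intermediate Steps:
T = 9
x(Y, m) = 9 - 16*Y (x(Y, m) = (4 - 5*4)*Y + 9 = (4 - 20)*Y + 9 = -16*Y + 9 = 9 - 16*Y)
f = -880/2823 (f = 880*(-1/2823) = -880/2823 ≈ -0.31173)
√(f + (-1502 - x(-47, -43))) = √(-880/2823 + (-1502 - (9 - 16*(-47)))) = √(-880/2823 + (-1502 - (9 + 752))) = √(-880/2823 + (-1502 - 1*761)) = √(-880/2823 + (-1502 - 761)) = √(-880/2823 - 2263) = √(-6389329/2823) = I*√18037075767/2823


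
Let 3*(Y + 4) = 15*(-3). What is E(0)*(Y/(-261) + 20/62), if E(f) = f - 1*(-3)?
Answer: 3199/2697 ≈ 1.1861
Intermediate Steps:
Y = -19 (Y = -4 + (15*(-3))/3 = -4 + (1/3)*(-45) = -4 - 15 = -19)
E(f) = 3 + f (E(f) = f + 3 = 3 + f)
E(0)*(Y/(-261) + 20/62) = (3 + 0)*(-19/(-261) + 20/62) = 3*(-19*(-1/261) + 20*(1/62)) = 3*(19/261 + 10/31) = 3*(3199/8091) = 3199/2697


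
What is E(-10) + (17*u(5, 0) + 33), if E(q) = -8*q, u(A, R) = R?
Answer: 113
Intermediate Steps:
E(-10) + (17*u(5, 0) + 33) = -8*(-10) + (17*0 + 33) = 80 + (0 + 33) = 80 + 33 = 113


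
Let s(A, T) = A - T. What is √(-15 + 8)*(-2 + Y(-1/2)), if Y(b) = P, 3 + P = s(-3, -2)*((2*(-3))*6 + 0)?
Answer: 31*I*√7 ≈ 82.018*I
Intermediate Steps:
P = 33 (P = -3 + (-3 - 1*(-2))*((2*(-3))*6 + 0) = -3 + (-3 + 2)*(-6*6 + 0) = -3 - (-36 + 0) = -3 - 1*(-36) = -3 + 36 = 33)
Y(b) = 33
√(-15 + 8)*(-2 + Y(-1/2)) = √(-15 + 8)*(-2 + 33) = √(-7)*31 = (I*√7)*31 = 31*I*√7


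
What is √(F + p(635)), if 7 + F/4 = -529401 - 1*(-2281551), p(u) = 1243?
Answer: √7009815 ≈ 2647.6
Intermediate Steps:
F = 7008572 (F = -28 + 4*(-529401 - 1*(-2281551)) = -28 + 4*(-529401 + 2281551) = -28 + 4*1752150 = -28 + 7008600 = 7008572)
√(F + p(635)) = √(7008572 + 1243) = √7009815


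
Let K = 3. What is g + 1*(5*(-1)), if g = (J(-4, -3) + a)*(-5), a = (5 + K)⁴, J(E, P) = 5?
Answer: -20510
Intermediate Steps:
a = 4096 (a = (5 + 3)⁴ = 8⁴ = 4096)
g = -20505 (g = (5 + 4096)*(-5) = 4101*(-5) = -20505)
g + 1*(5*(-1)) = -20505 + 1*(5*(-1)) = -20505 + 1*(-5) = -20505 - 5 = -20510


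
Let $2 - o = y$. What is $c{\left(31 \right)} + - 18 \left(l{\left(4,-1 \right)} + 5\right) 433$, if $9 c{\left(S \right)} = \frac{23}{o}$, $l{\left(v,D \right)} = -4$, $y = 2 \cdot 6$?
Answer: $- \frac{701483}{90} \approx -7794.3$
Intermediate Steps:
$y = 12$
$o = -10$ ($o = 2 - 12 = -10$)
$c{\left(S \right)} = - \frac{23}{90}$ ($c{\left(S \right)} = \frac{23 \frac{1}{-10}}{9} = \frac{23 \left(- \frac{1}{10}\right)}{9} = \frac{1}{9} \left(- \frac{23}{10}\right) = - \frac{23}{90}$)
$c{\left(31 \right)} + - 18 \left(l{\left(4,-1 \right)} + 5\right) 433 = - \frac{23}{90} + - 18 \left(-4 + 5\right) 433 = - \frac{23}{90} + \left(-18\right) 1 \cdot 433 = - \frac{23}{90} - 7794 = - \frac{701483}{90}$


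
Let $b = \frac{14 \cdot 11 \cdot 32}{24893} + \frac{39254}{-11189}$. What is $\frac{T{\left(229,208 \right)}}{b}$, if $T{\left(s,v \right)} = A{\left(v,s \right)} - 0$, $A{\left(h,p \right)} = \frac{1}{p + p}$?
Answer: $- \frac{25320707}{38389161540} \approx -0.00065958$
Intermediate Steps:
$b = - \frac{83819130}{25320707}$ ($b = 154 \cdot 32 \cdot \frac{1}{24893} + 39254 \left(- \frac{1}{11189}\right) = 4928 \cdot \frac{1}{24893} - \frac{39254}{11189} = \frac{448}{2263} - \frac{39254}{11189} = - \frac{83819130}{25320707} \approx -3.3103$)
$A{\left(h,p \right)} = \frac{1}{2 p}$
$T{\left(s,v \right)} = \frac{1}{2 s}$ ($T{\left(s,v \right)} = \frac{1}{2 s} - 0 = \frac{1}{2 s} + 0 = \frac{1}{2 s}$)
$\frac{T{\left(229,208 \right)}}{b} = \frac{\frac{1}{2} \cdot \frac{1}{229}}{- \frac{83819130}{25320707}} = \frac{1}{2} \cdot \frac{1}{229} \left(- \frac{25320707}{83819130}\right) = \frac{1}{458} \left(- \frac{25320707}{83819130}\right) = - \frac{25320707}{38389161540}$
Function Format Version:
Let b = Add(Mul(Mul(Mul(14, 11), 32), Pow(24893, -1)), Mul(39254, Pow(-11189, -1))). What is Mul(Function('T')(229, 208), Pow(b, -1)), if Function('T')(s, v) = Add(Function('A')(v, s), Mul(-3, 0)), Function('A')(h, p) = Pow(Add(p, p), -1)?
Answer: Rational(-25320707, 38389161540) ≈ -0.00065958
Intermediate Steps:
b = Rational(-83819130, 25320707) (b = Add(Mul(Mul(154, 32), Rational(1, 24893)), Mul(39254, Rational(-1, 11189))) = Add(Mul(4928, Rational(1, 24893)), Rational(-39254, 11189)) = Add(Rational(448, 2263), Rational(-39254, 11189)) = Rational(-83819130, 25320707) ≈ -3.3103)
Function('A')(h, p) = Mul(Rational(1, 2), Pow(p, -1)) (Function('A')(h, p) = Pow(Mul(2, p), -1) = Mul(Rational(1, 2), Pow(p, -1)))
Function('T')(s, v) = Mul(Rational(1, 2), Pow(s, -1)) (Function('T')(s, v) = Add(Mul(Rational(1, 2), Pow(s, -1)), Mul(-3, 0)) = Add(Mul(Rational(1, 2), Pow(s, -1)), 0) = Mul(Rational(1, 2), Pow(s, -1)))
Mul(Function('T')(229, 208), Pow(b, -1)) = Mul(Mul(Rational(1, 2), Pow(229, -1)), Pow(Rational(-83819130, 25320707), -1)) = Mul(Mul(Rational(1, 2), Rational(1, 229)), Rational(-25320707, 83819130)) = Mul(Rational(1, 458), Rational(-25320707, 83819130)) = Rational(-25320707, 38389161540)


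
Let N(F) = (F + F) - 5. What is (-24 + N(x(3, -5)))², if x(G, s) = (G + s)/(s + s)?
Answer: 20449/25 ≈ 817.96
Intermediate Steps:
x(G, s) = (G + s)/(2*s) (x(G, s) = (G + s)/((2*s)) = (G + s)*(1/(2*s)) = (G + s)/(2*s))
N(F) = -5 + 2*F (N(F) = 2*F - 5 = -5 + 2*F)
(-24 + N(x(3, -5)))² = (-24 + (-5 + 2*((½)*(3 - 5)/(-5))))² = (-24 + (-5 + 2*((½)*(-⅕)*(-2))))² = (-24 + (-5 + 2*(⅕)))² = (-24 + (-5 + ⅖))² = (-24 - 23/5)² = (-143/5)² = 20449/25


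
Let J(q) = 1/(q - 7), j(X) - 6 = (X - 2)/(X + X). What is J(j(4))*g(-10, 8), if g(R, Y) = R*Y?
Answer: 320/3 ≈ 106.67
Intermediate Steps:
j(X) = 6 + (-2 + X)/(2*X) (j(X) = 6 + (X - 2)/(X + X) = 6 + (-2 + X)/((2*X)) = 6 + (-2 + X)*(1/(2*X)) = 6 + (-2 + X)/(2*X))
J(q) = 1/(-7 + q)
J(j(4))*g(-10, 8) = (-10*8)/(-7 + (13/2 - 1/4)) = -80/(-7 + (13/2 - 1*¼)) = -80/(-7 + (13/2 - ¼)) = -80/(-7 + 25/4) = -80/(-¾) = -4/3*(-80) = 320/3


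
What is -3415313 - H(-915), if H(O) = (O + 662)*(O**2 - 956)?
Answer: 208160744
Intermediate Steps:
H(O) = (-956 + O**2)*(662 + O) (H(O) = (662 + O)*(-956 + O**2) = (-956 + O**2)*(662 + O))
-3415313 - H(-915) = -3415313 - (-632872 + (-915)**3 - 956*(-915) + 662*(-915)**2) = -3415313 - (-632872 - 766060875 + 874740 + 662*837225) = -3415313 - (-632872 - 766060875 + 874740 + 554242950) = -3415313 - 1*(-211576057) = -3415313 + 211576057 = 208160744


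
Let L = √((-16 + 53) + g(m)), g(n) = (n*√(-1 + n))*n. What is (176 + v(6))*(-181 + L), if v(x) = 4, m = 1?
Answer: -32580 + 180*√37 ≈ -31485.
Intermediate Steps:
g(n) = n²*√(-1 + n)
L = √37 (L = √((-16 + 53) + 1²*√(-1 + 1)) = √(37 + 1*√0) = √(37 + 1*0) = √(37 + 0) = √37 ≈ 6.0828)
(176 + v(6))*(-181 + L) = (176 + 4)*(-181 + √37) = 180*(-181 + √37) = -32580 + 180*√37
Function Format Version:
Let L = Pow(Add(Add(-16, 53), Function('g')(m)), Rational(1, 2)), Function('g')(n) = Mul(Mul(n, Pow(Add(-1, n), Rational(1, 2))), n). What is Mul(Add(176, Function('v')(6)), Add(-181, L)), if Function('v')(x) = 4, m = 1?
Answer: Add(-32580, Mul(180, Pow(37, Rational(1, 2)))) ≈ -31485.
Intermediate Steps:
Function('g')(n) = Mul(Pow(n, 2), Pow(Add(-1, n), Rational(1, 2)))
L = Pow(37, Rational(1, 2)) (L = Pow(Add(Add(-16, 53), Mul(Pow(1, 2), Pow(Add(-1, 1), Rational(1, 2)))), Rational(1, 2)) = Pow(Add(37, Mul(1, Pow(0, Rational(1, 2)))), Rational(1, 2)) = Pow(Add(37, Mul(1, 0)), Rational(1, 2)) = Pow(Add(37, 0), Rational(1, 2)) = Pow(37, Rational(1, 2)) ≈ 6.0828)
Mul(Add(176, Function('v')(6)), Add(-181, L)) = Mul(Add(176, 4), Add(-181, Pow(37, Rational(1, 2)))) = Mul(180, Add(-181, Pow(37, Rational(1, 2)))) = Add(-32580, Mul(180, Pow(37, Rational(1, 2))))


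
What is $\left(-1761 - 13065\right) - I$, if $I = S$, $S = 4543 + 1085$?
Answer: $-20454$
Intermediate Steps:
$S = 5628$
$I = 5628$
$\left(-1761 - 13065\right) - I = \left(-1761 - 13065\right) - 5628 = -14826 - 5628 = -20454$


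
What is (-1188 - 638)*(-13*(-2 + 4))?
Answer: 47476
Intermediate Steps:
(-1188 - 638)*(-13*(-2 + 4)) = -(-23738)*2 = -1826*(-26) = 47476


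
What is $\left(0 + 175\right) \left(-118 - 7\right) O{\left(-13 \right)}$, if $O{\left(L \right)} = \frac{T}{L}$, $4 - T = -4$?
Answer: $\frac{175000}{13} \approx 13462.0$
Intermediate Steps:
$T = 8$ ($T = 4 - -4 = 4 + 4 = 8$)
$O{\left(L \right)} = \frac{8}{L}$
$\left(0 + 175\right) \left(-118 - 7\right) O{\left(-13 \right)} = \left(0 + 175\right) \left(-118 - 7\right) \frac{8}{-13} = 175 \left(-125\right) 8 \left(- \frac{1}{13}\right) = \left(-21875\right) \left(- \frac{8}{13}\right) = \frac{175000}{13}$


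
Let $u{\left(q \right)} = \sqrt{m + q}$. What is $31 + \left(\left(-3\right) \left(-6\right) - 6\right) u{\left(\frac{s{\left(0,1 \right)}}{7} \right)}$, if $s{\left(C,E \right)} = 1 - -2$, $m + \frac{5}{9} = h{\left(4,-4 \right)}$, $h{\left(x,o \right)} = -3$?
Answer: $31 + \frac{4 i \sqrt{1379}}{7} \approx 31.0 + 21.22 i$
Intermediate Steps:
$m = - \frac{32}{9}$ ($m = - \frac{5}{9} - 3 = - \frac{32}{9} \approx -3.5556$)
$s{\left(C,E \right)} = 3$ ($s{\left(C,E \right)} = 1 + 2 = 3$)
$u{\left(q \right)} = \sqrt{- \frac{32}{9} + q}$
$31 + \left(\left(-3\right) \left(-6\right) - 6\right) u{\left(\frac{s{\left(0,1 \right)}}{7} \right)} = 31 + \left(\left(-3\right) \left(-6\right) - 6\right) \frac{\sqrt{-32 + 9 \cdot \frac{3}{7}}}{3} = 31 + \left(18 - 6\right) \frac{\sqrt{-32 + 9 \cdot 3 \cdot \frac{1}{7}}}{3} = 31 + 12 \frac{\sqrt{-32 + 9 \cdot \frac{3}{7}}}{3} = 31 + 12 \frac{\sqrt{-32 + \frac{27}{7}}}{3} = 31 + 12 \frac{\sqrt{- \frac{197}{7}}}{3} = 31 + 12 \frac{\frac{1}{7} i \sqrt{1379}}{3} = 31 + 12 \frac{i \sqrt{1379}}{21} = 31 + \frac{4 i \sqrt{1379}}{7}$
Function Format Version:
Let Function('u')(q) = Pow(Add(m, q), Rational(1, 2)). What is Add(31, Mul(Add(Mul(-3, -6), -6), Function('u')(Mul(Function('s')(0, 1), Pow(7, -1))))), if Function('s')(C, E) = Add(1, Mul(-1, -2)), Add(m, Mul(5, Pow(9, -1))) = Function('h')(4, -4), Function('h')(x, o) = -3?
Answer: Add(31, Mul(Rational(4, 7), I, Pow(1379, Rational(1, 2)))) ≈ Add(31.000, Mul(21.220, I))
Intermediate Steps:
m = Rational(-32, 9) (m = Add(Rational(-5, 9), -3) = Rational(-32, 9) ≈ -3.5556)
Function('s')(C, E) = 3 (Function('s')(C, E) = Add(1, 2) = 3)
Function('u')(q) = Pow(Add(Rational(-32, 9), q), Rational(1, 2))
Add(31, Mul(Add(Mul(-3, -6), -6), Function('u')(Mul(Function('s')(0, 1), Pow(7, -1))))) = Add(31, Mul(Add(Mul(-3, -6), -6), Mul(Rational(1, 3), Pow(Add(-32, Mul(9, Mul(3, Pow(7, -1)))), Rational(1, 2))))) = Add(31, Mul(Add(18, -6), Mul(Rational(1, 3), Pow(Add(-32, Mul(9, Mul(3, Rational(1, 7)))), Rational(1, 2))))) = Add(31, Mul(12, Mul(Rational(1, 3), Pow(Add(-32, Mul(9, Rational(3, 7))), Rational(1, 2))))) = Add(31, Mul(12, Mul(Rational(1, 3), Pow(Add(-32, Rational(27, 7)), Rational(1, 2))))) = Add(31, Mul(12, Mul(Rational(1, 3), Pow(Rational(-197, 7), Rational(1, 2))))) = Add(31, Mul(12, Mul(Rational(1, 3), Mul(Rational(1, 7), I, Pow(1379, Rational(1, 2)))))) = Add(31, Mul(12, Mul(Rational(1, 21), I, Pow(1379, Rational(1, 2))))) = Add(31, Mul(Rational(4, 7), I, Pow(1379, Rational(1, 2))))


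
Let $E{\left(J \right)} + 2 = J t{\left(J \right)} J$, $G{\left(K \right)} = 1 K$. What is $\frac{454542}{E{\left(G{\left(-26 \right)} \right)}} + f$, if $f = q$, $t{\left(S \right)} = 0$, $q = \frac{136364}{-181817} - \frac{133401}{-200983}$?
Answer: $- \frac{8304968695649276}{36542126111} \approx -2.2727 \cdot 10^{5}$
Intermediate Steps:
$q = - \frac{3152276195}{36542126111}$ ($q = 136364 \left(- \frac{1}{181817}\right) - - \frac{133401}{200983} = - \frac{136364}{181817} + \frac{133401}{200983} = - \frac{3152276195}{36542126111} \approx -0.086264$)
$G{\left(K \right)} = K$
$E{\left(J \right)} = -2$ ($E{\left(J \right)} = -2 + J 0 J = -2 + 0 J = -2 + 0 = -2$)
$f = - \frac{3152276195}{36542126111} \approx -0.086264$
$\frac{454542}{E{\left(G{\left(-26 \right)} \right)}} + f = \frac{454542}{-2} - \frac{3152276195}{36542126111} = 454542 \left(- \frac{1}{2}\right) - \frac{3152276195}{36542126111} = -227271 - \frac{3152276195}{36542126111} = - \frac{8304968695649276}{36542126111}$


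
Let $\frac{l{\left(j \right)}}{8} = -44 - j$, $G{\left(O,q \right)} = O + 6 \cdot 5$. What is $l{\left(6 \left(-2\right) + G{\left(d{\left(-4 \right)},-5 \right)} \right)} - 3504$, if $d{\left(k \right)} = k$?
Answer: $-3968$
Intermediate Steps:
$G{\left(O,q \right)} = 30 + O$ ($G{\left(O,q \right)} = O + 30 = 30 + O$)
$l{\left(j \right)} = -352 - 8 j$ ($l{\left(j \right)} = 8 \left(-44 - j\right) = -352 - 8 j$)
$l{\left(6 \left(-2\right) + G{\left(d{\left(-4 \right)},-5 \right)} \right)} - 3504 = \left(-352 - 8 \left(6 \left(-2\right) + \left(30 - 4\right)\right)\right) - 3504 = \left(-352 - 8 \left(-12 + 26\right)\right) - 3504 = \left(-352 - 112\right) - 3504 = -464 - 3504 = -3968$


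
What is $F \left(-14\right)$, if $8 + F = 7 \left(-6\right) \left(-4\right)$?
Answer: $-2240$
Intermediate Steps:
$F = 160$ ($F = -8 + 7 \left(-6\right) \left(-4\right) = -8 - -168 = -8 + 168 = 160$)
$F \left(-14\right) = 160 \left(-14\right) = -2240$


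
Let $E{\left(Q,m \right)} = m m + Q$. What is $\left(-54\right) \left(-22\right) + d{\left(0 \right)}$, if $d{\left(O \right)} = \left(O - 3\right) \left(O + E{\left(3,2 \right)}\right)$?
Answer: $1167$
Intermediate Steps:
$E{\left(Q,m \right)} = Q + m^{2}$ ($E{\left(Q,m \right)} = m^{2} + Q = Q + m^{2}$)
$d{\left(O \right)} = \left(-3 + O\right) \left(7 + O\right)$ ($d{\left(O \right)} = \left(O - 3\right) \left(O + \left(3 + 2^{2}\right)\right) = \left(-3 + O\right) \left(O + \left(3 + 4\right)\right) = \left(-3 + O\right) \left(O + 7\right) = \left(-3 + O\right) \left(7 + O\right)$)
$\left(-54\right) \left(-22\right) + d{\left(0 \right)} = \left(-54\right) \left(-22\right) + \left(-21 + 0^{2} + 4 \cdot 0\right) = 1188 + \left(-21 + 0 + 0\right) = 1188 - 21 = 1167$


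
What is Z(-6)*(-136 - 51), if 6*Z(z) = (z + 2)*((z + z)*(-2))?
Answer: 2992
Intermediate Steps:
Z(z) = -2*z*(2 + z)/3 (Z(z) = ((z + 2)*((z + z)*(-2)))/6 = ((2 + z)*((2*z)*(-2)))/6 = ((2 + z)*(-4*z))/6 = (-4*z*(2 + z))/6 = -2*z*(2 + z)/3)
Z(-6)*(-136 - 51) = (-2/3*(-6)*(2 - 6))*(-136 - 51) = -2/3*(-6)*(-4)*(-187) = -16*(-187) = 2992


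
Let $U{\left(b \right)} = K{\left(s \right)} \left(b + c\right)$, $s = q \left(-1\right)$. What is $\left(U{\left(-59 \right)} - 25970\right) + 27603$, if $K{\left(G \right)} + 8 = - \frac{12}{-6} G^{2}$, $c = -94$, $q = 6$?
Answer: $-8159$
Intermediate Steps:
$s = -6$ ($s = 6 \left(-1\right) = -6$)
$K{\left(G \right)} = -8 + 2 G^{2}$ ($K{\left(G \right)} = -8 + - \frac{12}{-6} G^{2} = -8 + \left(-12\right) \left(- \frac{1}{6}\right) G^{2} = -8 + 2 G^{2}$)
$U{\left(b \right)} = -6016 + 64 b$ ($U{\left(b \right)} = \left(-8 + 2 \left(-6\right)^{2}\right) \left(b - 94\right) = \left(-8 + 2 \cdot 36\right) \left(-94 + b\right) = \left(-8 + 72\right) \left(-94 + b\right) = 64 \left(-94 + b\right) = -6016 + 64 b$)
$\left(U{\left(-59 \right)} - 25970\right) + 27603 = \left(\left(-6016 + 64 \left(-59\right)\right) - 25970\right) + 27603 = \left(\left(-6016 - 3776\right) - 25970\right) + 27603 = \left(-9792 - 25970\right) + 27603 = -35762 + 27603 = -8159$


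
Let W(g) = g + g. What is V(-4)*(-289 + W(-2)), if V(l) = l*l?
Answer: -4688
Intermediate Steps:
V(l) = l²
W(g) = 2*g
V(-4)*(-289 + W(-2)) = (-4)²*(-289 + 2*(-2)) = 16*(-289 - 4) = 16*(-293) = -4688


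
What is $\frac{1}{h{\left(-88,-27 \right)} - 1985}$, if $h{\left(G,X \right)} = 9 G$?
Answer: $- \frac{1}{2777} \approx -0.0003601$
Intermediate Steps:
$\frac{1}{h{\left(-88,-27 \right)} - 1985} = \frac{1}{9 \left(-88\right) - 1985} = \frac{1}{-792 - 1985} = \frac{1}{-2777} = - \frac{1}{2777}$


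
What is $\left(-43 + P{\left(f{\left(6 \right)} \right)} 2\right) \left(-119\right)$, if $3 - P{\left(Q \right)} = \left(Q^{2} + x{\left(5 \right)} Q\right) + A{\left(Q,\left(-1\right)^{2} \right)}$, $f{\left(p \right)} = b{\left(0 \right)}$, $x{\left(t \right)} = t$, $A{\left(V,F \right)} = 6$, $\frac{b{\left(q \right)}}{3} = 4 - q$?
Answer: $54383$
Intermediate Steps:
$b{\left(q \right)} = 12 - 3 q$ ($b{\left(q \right)} = 3 \left(4 - q\right) = 12 - 3 q$)
$f{\left(p \right)} = 12$ ($f{\left(p \right)} = 12 - 0 = 12 + 0 = 12$)
$P{\left(Q \right)} = -3 - Q^{2} - 5 Q$ ($P{\left(Q \right)} = 3 - \left(\left(Q^{2} + 5 Q\right) + 6\right) = 3 - \left(6 + Q^{2} + 5 Q\right) = -3 - Q^{2} - 5 Q$)
$\left(-43 + P{\left(f{\left(6 \right)} \right)} 2\right) \left(-119\right) = \left(-43 + \left(-3 - 12^{2} - 60\right) 2\right) \left(-119\right) = \left(-43 + \left(-3 - 144 - 60\right) 2\right) \left(-119\right) = \left(-43 - 414\right) \left(-119\right) = \left(-457\right) \left(-119\right) = 54383$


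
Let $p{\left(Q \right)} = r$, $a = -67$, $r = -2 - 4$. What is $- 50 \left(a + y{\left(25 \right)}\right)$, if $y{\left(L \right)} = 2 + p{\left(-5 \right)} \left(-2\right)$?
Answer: $2650$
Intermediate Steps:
$r = -6$ ($r = -2 - 4 = -6$)
$p{\left(Q \right)} = -6$
$y{\left(L \right)} = 14$ ($y{\left(L \right)} = 2 - -12 = 2 + 12 = 14$)
$- 50 \left(a + y{\left(25 \right)}\right) = - 50 \left(-67 + 14\right) = \left(-50\right) \left(-53\right) = 2650$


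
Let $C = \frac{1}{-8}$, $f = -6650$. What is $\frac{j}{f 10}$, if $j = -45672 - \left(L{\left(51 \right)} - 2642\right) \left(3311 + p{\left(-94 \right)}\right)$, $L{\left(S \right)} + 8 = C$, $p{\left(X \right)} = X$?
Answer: $- \frac{67838241}{532000} \approx -127.52$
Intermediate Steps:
$C = - \frac{1}{8} \approx -0.125$
$L{\left(S \right)} = - \frac{65}{8}$ ($L{\left(S \right)} = -8 - \frac{1}{8} = - \frac{65}{8}$)
$j = \frac{67838241}{8}$ ($j = -45672 - \left(- \frac{65}{8} - 2642\right) \left(3311 - 94\right) = -45672 - \left(- \frac{21201}{8}\right) 3217 = -45672 - - \frac{68203617}{8} = -45672 + \frac{68203617}{8} = \frac{67838241}{8} \approx 8.4798 \cdot 10^{6}$)
$\frac{j}{f 10} = \frac{67838241}{8 \left(\left(-6650\right) 10\right)} = \frac{67838241}{8 \left(-66500\right)} = \frac{67838241}{8} \left(- \frac{1}{66500}\right) = - \frac{67838241}{532000}$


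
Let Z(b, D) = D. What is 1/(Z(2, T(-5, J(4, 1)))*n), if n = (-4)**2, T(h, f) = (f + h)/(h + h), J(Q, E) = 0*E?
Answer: 1/8 ≈ 0.12500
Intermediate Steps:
J(Q, E) = 0
T(h, f) = (f + h)/(2*h) (T(h, f) = (f + h)/((2*h)) = (f + h)*(1/(2*h)) = (f + h)/(2*h))
n = 16
1/(Z(2, T(-5, J(4, 1)))*n) = 1/(((1/2)*(0 - 5)/(-5))*16) = 1/(((1/2)*(-1/5)*(-5))*16) = 1/((1/2)*16) = 1/8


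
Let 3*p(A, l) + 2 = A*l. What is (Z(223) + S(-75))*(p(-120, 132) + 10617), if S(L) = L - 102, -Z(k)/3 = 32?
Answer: -1456819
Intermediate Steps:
p(A, l) = -⅔ + A*l/3 (p(A, l) = -⅔ + (A*l)/3 = -⅔ + A*l/3)
Z(k) = -96 (Z(k) = -3*32 = -96)
S(L) = -102 + L
(Z(223) + S(-75))*(p(-120, 132) + 10617) = (-96 + (-102 - 75))*((-⅔ + (⅓)*(-120)*132) + 10617) = (-96 - 177)*((-⅔ - 5280) + 10617) = -273*(-15842/3 + 10617) = -273*16009/3 = -1456819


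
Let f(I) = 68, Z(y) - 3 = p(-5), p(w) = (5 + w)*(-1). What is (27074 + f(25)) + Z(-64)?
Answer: 27145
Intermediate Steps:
p(w) = -5 - w
Z(y) = 3 (Z(y) = 3 + (-5 - 1*(-5)) = 3 + (-5 + 5) = 3 + 0 = 3)
(27074 + f(25)) + Z(-64) = (27074 + 68) + 3 = 27142 + 3 = 27145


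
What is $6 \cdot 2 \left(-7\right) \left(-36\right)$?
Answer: $3024$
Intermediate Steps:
$6 \cdot 2 \left(-7\right) \left(-36\right) = 12 \left(-7\right) \left(-36\right) = \left(-84\right) \left(-36\right) = 3024$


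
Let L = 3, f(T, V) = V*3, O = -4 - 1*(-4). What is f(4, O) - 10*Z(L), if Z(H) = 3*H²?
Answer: -270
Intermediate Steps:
O = 0 (O = -4 + 4 = 0)
f(T, V) = 3*V
f(4, O) - 10*Z(L) = 3*0 - 30*3² = 0 - 30*9 = 0 - 10*27 = 0 - 270 = -270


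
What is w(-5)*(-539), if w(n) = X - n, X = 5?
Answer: -5390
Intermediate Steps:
w(n) = 5 - n
w(-5)*(-539) = (5 - 1*(-5))*(-539) = (5 + 5)*(-539) = 10*(-539) = -5390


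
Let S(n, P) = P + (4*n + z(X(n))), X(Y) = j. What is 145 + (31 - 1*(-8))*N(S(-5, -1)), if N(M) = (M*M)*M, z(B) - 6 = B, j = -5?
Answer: -311855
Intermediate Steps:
X(Y) = -5
z(B) = 6 + B
S(n, P) = 1 + P + 4*n (S(n, P) = P + (4*n + (6 - 5)) = P + (4*n + 1) = P + (1 + 4*n) = 1 + P + 4*n)
N(M) = M**3 (N(M) = M**2*M = M**3)
145 + (31 - 1*(-8))*N(S(-5, -1)) = 145 + (31 - 1*(-8))*(1 - 1 + 4*(-5))**3 = 145 + (31 + 8)*(1 - 1 - 20)**3 = 145 + 39*(-20)**3 = 145 + 39*(-8000) = 145 - 312000 = -311855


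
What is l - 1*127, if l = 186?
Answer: 59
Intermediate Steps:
l - 1*127 = 186 - 1*127 = 186 - 127 = 59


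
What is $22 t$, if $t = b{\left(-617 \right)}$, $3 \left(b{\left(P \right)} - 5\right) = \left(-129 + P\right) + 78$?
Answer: $- \frac{14366}{3} \approx -4788.7$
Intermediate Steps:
$b{\left(P \right)} = -12 + \frac{P}{3}$ ($b{\left(P \right)} = 5 + \frac{\left(-129 + P\right) + 78}{3} = 5 + \frac{-51 + P}{3} = 5 + \left(-17 + \frac{P}{3}\right) = -12 + \frac{P}{3}$)
$t = - \frac{653}{3}$ ($t = -12 + \frac{1}{3} \left(-617\right) = -12 - \frac{617}{3} = - \frac{653}{3} \approx -217.67$)
$22 t = 22 \left(- \frac{653}{3}\right) = - \frac{14366}{3}$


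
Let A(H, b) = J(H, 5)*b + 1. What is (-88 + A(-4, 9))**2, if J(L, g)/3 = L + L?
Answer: 91809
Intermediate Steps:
J(L, g) = 6*L (J(L, g) = 3*(L + L) = 3*(2*L) = 6*L)
A(H, b) = 1 + 6*H*b (A(H, b) = (6*H)*b + 1 = 6*H*b + 1 = 1 + 6*H*b)
(-88 + A(-4, 9))**2 = (-88 + (1 + 6*(-4)*9))**2 = (-88 + (1 - 216))**2 = (-88 - 215)**2 = (-303)**2 = 91809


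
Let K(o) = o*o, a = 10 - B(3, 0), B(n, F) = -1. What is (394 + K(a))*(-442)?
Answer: -227630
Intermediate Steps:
a = 11 (a = 10 - 1*(-1) = 10 + 1 = 11)
K(o) = o²
(394 + K(a))*(-442) = (394 + 11²)*(-442) = (394 + 121)*(-442) = 515*(-442) = -227630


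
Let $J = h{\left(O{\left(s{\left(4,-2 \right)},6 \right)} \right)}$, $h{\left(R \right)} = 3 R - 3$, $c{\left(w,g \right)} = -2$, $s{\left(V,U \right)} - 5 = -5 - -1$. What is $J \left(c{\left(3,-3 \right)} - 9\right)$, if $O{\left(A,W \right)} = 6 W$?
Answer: $-1155$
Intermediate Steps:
$s{\left(V,U \right)} = 1$ ($s{\left(V,U \right)} = 5 - 4 = 1$)
$h{\left(R \right)} = -3 + 3 R$
$J = 105$ ($J = -3 + 3 \cdot 6 \cdot 6 = -3 + 3 \cdot 36 = -3 + 108 = 105$)
$J \left(c{\left(3,-3 \right)} - 9\right) = 105 \left(-2 - 9\right) = 105 \left(-11\right) = -1155$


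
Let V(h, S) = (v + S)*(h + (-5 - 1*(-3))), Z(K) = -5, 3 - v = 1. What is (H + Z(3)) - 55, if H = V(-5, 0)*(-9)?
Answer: 66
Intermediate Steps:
v = 2 (v = 3 - 1*1 = 3 - 1 = 2)
V(h, S) = (-2 + h)*(2 + S) (V(h, S) = (2 + S)*(h + (-5 - 1*(-3))) = (2 + S)*(h + (-5 + 3)) = (2 + S)*(h - 2) = (2 + S)*(-2 + h) = (-2 + h)*(2 + S))
H = 126 (H = (-4 - 2*0 + 2*(-5) + 0*(-5))*(-9) = (-4 + 0 - 10 + 0)*(-9) = -14*(-9) = 126)
(H + Z(3)) - 55 = (126 - 5) - 55 = 121 - 55 = 66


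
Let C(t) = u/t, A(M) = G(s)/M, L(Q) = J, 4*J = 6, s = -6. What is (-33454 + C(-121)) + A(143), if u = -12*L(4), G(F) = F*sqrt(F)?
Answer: -4047916/121 - 6*I*sqrt(6)/143 ≈ -33454.0 - 0.10278*I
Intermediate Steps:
J = 3/2 (J = (1/4)*6 = 3/2 ≈ 1.5000)
L(Q) = 3/2
G(F) = F**(3/2)
u = -18 (u = -12*3/2 = -18)
A(M) = -6*I*sqrt(6)/M (A(M) = (-6)**(3/2)/M = (-6*I*sqrt(6))/M = -6*I*sqrt(6)/M)
C(t) = -18/t
(-33454 + C(-121)) + A(143) = (-33454 - 18/(-121)) - 6*I*sqrt(6)/143 = (-33454 - 18*(-1/121)) - 6*I*sqrt(6)*1/143 = (-33454 + 18/121) - 6*I*sqrt(6)/143 = -4047916/121 - 6*I*sqrt(6)/143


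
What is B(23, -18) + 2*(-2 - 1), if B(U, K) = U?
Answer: 17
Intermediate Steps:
B(23, -18) + 2*(-2 - 1) = 23 + 2*(-2 - 1) = 23 + 2*(-3) = 23 - 6 = 17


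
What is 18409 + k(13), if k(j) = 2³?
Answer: 18417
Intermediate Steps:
k(j) = 8
18409 + k(13) = 18409 + 8 = 18417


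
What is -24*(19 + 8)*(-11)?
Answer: 7128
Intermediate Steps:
-24*(19 + 8)*(-11) = -24*27*(-11) = -648*(-11) = 7128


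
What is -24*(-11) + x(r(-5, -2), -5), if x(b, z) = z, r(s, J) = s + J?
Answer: 259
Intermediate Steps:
r(s, J) = J + s
-24*(-11) + x(r(-5, -2), -5) = -24*(-11) - 5 = 264 - 5 = 259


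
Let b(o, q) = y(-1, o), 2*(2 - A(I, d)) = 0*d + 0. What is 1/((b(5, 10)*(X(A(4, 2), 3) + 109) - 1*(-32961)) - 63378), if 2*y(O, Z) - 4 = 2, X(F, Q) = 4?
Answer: -1/30078 ≈ -3.3247e-5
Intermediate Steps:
A(I, d) = 2 (A(I, d) = 2 - (0*d + 0)/2 = 2 - (0 + 0)/2 = 2 - ½*0 = 2 + 0 = 2)
y(O, Z) = 3 (y(O, Z) = 2 + (½)*2 = 2 + 1 = 3)
b(o, q) = 3
1/((b(5, 10)*(X(A(4, 2), 3) + 109) - 1*(-32961)) - 63378) = 1/((3*(4 + 109) - 1*(-32961)) - 63378) = 1/((3*113 + 32961) - 63378) = 1/((339 + 32961) - 63378) = 1/(33300 - 63378) = 1/(-30078) = -1/30078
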